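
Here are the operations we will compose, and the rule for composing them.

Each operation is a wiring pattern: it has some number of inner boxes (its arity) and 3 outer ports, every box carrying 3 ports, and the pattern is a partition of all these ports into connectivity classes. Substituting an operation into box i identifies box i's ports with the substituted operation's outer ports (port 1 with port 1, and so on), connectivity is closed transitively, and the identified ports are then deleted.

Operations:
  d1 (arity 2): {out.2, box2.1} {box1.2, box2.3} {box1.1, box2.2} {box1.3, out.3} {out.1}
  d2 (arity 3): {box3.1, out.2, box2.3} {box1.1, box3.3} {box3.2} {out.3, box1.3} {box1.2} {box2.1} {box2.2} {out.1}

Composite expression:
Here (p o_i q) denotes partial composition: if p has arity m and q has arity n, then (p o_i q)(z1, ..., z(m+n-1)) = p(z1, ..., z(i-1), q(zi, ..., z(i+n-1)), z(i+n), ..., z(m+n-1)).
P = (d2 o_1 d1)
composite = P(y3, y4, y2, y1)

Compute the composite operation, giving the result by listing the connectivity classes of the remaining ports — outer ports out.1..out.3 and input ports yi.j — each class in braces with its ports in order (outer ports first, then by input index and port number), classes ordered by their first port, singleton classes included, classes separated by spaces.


{out.1} {out.2, y1.1, y2.3} {out.3, y3.3} {y1.2} {y1.3} {y2.1} {y2.2} {y3.1, y4.2} {y3.2, y4.3} {y4.1}

Reachability decides: close wires over d2-identified ports.
the subtree at d1 composes to {out.1} {out.2, y4.1} {out.3, y3.3} {y3.1, y4.2} {y3.2, y4.3} on (y3, y4); out.j = own outer ports
the subtree at d2 composes to {out.1} {out.2, y1.1, y2.3} {out.3, y3.3} {y1.2} {y1.3} {y2.1} {y2.2} {y3.1, y4.2} {y3.2, y4.3} {y4.1} on (y3, y4, y2, y1); out.j = own outer ports


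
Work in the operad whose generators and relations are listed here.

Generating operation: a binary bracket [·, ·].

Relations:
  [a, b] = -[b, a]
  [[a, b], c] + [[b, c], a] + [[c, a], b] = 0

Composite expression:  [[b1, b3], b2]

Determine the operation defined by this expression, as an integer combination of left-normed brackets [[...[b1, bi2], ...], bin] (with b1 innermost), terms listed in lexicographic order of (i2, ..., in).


Antisymmetry and Jacobi reduce to b1-anchored left-normed brackets.
Composite bracket: [[b1, b3], b2]
Under [a, b] = ab - ba we get 4 signed associative words (2^2 = 4).
Collect the words opening with b1:
  word b1b3b2 has sign +1, contributing +[[b1, b3], b2]

[[b1, b3], b2]


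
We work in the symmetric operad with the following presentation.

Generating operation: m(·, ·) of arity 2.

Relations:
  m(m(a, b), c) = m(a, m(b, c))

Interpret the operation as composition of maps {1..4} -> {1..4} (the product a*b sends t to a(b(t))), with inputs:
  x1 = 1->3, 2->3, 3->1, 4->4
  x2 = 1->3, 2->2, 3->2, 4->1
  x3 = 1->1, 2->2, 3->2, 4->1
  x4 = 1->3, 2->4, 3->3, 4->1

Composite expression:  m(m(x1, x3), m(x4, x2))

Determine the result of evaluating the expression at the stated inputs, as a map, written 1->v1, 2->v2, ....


m(x1, x3) = 1->3, 2->3, 3->3, 4->3
m(x4, x2) = 1->3, 2->4, 3->4, 4->3
m(m(x1, x3), m(x4, x2)) = 1->3, 2->3, 3->3, 4->3

1->3, 2->3, 3->3, 4->3


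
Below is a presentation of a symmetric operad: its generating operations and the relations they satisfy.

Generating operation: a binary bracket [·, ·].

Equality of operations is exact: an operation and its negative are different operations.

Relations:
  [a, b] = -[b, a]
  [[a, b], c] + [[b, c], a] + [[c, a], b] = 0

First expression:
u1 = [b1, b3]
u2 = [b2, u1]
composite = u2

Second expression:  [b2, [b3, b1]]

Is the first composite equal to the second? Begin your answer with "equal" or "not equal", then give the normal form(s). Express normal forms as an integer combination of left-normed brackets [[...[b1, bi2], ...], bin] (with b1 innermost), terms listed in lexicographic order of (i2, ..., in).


In normal form, the first expression is -[[b1, b3], b2]
In normal form, the second expression is [[b1, b3], b2]
Distinct normal forms: not equal.

not equal; the first gives -[[b1, b3], b2] and the second [[b1, b3], b2]


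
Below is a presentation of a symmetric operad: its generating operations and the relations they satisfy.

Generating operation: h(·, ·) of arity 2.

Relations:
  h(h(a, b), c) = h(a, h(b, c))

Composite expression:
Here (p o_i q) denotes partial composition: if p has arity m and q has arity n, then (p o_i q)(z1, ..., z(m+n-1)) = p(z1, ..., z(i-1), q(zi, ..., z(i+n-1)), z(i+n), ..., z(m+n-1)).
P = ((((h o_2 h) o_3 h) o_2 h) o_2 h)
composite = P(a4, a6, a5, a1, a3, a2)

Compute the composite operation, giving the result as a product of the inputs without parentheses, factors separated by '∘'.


a4 ∘ a6 ∘ a5 ∘ a1 ∘ a3 ∘ a2

Associativity of h dissolves the nesting; only the a-input order survives.
h(a6, a5) collapses to a6 ∘ a5
h(h(a6, a5), a1) collapses to a6 ∘ a5 ∘ a1
h(a3, a2) collapses to a3 ∘ a2
h(h(h(a6, a5), a1), h(a3, a2)) collapses to a6 ∘ a5 ∘ a1 ∘ a3 ∘ a2
h(a4, h(h(h(a6, a5), a1), h(a3, a2))) collapses to a4 ∘ a6 ∘ a5 ∘ a1 ∘ a3 ∘ a2


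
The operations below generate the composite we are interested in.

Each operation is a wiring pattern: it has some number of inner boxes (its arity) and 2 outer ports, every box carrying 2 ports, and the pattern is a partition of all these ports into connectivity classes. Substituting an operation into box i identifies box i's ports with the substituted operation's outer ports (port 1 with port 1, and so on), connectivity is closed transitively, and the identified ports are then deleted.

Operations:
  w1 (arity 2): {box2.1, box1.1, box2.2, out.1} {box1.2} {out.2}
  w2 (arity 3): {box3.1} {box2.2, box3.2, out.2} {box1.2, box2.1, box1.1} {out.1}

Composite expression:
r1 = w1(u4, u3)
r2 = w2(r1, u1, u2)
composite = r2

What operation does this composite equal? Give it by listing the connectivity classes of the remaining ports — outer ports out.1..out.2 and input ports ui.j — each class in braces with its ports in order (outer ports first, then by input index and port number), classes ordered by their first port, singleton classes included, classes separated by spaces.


After gluing at w2, chains via deleted ports link the u-ports.
w1 over (u4, u3) gives {out.1, u3.1, u3.2, u4.1} {out.2} {u4.2}, out.j being that stage's outer ports
w2 over (u4, u3, u1, u2) gives {out.1} {out.2, u1.2, u2.2} {u1.1, u3.1, u3.2, u4.1} {u2.1} {u4.2}, out.j being that stage's outer ports

{out.1} {out.2, u1.2, u2.2} {u1.1, u3.1, u3.2, u4.1} {u2.1} {u4.2}


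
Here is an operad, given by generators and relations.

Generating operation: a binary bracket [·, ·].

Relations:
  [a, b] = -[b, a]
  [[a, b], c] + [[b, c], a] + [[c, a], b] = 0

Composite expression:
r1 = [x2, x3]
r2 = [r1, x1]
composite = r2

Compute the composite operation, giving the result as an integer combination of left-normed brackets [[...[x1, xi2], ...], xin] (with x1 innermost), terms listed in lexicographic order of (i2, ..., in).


-[[x1, x2], x3] + [[x1, x3], x2]


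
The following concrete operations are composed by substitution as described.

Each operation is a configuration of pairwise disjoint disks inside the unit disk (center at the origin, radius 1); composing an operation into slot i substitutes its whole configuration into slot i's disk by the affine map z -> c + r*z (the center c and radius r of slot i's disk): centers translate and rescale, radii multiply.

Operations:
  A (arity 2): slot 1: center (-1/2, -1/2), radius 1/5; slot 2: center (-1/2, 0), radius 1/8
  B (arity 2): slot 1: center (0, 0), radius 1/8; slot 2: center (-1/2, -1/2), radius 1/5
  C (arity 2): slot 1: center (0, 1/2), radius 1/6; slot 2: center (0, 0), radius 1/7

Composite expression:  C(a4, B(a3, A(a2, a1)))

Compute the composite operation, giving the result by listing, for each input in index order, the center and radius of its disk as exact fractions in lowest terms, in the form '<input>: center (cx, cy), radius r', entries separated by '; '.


a1: center (-3/35, -1/14), radius 1/280; a2: center (-3/35, -3/35), radius 1/175; a3: center (0, 0), radius 1/56; a4: center (0, 1/2), radius 1/6

Only the slot chain above each a matters under C; compose those maps.
a4: after 1 affine step, its disk has center (0, 1/2), radius 1/6
a3: after 2 affine steps, its disk has center (0, 0), radius 1/56
a2: after 3 affine steps, its disk has center (-3/35, -3/35), radius 1/175
a1: after 3 affine steps, its disk has center (-3/35, -1/14), radius 1/280


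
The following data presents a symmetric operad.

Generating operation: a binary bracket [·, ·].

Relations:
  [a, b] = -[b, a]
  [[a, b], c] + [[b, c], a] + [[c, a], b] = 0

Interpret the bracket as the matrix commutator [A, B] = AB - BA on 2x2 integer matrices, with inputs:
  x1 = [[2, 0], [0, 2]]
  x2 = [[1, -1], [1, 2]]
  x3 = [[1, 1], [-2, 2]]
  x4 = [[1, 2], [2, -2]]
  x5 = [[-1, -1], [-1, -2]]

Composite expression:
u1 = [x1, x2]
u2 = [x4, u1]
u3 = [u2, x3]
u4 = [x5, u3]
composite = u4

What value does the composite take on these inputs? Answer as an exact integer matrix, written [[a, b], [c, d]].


[x1, x2] = [[0, 0], [0, 0]]
[x4, [x1, x2]] = [[0, 0], [0, 0]]
[[x4, [x1, x2]], x3] = [[0, 0], [0, 0]]
[x5, [[x4, [x1, x2]], x3]] = [[0, 0], [0, 0]]

[[0, 0], [0, 0]]


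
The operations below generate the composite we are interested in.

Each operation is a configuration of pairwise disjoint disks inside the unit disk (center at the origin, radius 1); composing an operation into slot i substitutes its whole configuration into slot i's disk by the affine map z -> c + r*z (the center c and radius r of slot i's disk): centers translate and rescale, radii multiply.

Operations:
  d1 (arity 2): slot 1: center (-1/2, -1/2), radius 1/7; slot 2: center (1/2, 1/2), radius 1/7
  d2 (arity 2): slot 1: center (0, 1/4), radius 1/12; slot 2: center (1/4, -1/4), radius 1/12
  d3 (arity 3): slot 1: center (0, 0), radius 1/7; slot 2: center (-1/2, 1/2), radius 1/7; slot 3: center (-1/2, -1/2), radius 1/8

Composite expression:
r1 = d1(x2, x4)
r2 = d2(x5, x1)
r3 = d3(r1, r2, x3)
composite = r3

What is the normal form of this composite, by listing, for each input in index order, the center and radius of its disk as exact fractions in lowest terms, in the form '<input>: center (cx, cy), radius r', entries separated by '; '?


Affine substitution under d3: radii multiply and x-centers shift.
x2 passes through 2 substitutions, ending at center (-1/14, -1/14), radius 1/49
x4 passes through 2 substitutions, ending at center (1/14, 1/14), radius 1/49
x5 passes through 2 substitutions, ending at center (-1/2, 15/28), radius 1/84
x1 passes through 2 substitutions, ending at center (-13/28, 13/28), radius 1/84
x3 passes through 1 substitution, ending at center (-1/2, -1/2), radius 1/8

x1: center (-13/28, 13/28), radius 1/84; x2: center (-1/14, -1/14), radius 1/49; x3: center (-1/2, -1/2), radius 1/8; x4: center (1/14, 1/14), radius 1/49; x5: center (-1/2, 15/28), radius 1/84


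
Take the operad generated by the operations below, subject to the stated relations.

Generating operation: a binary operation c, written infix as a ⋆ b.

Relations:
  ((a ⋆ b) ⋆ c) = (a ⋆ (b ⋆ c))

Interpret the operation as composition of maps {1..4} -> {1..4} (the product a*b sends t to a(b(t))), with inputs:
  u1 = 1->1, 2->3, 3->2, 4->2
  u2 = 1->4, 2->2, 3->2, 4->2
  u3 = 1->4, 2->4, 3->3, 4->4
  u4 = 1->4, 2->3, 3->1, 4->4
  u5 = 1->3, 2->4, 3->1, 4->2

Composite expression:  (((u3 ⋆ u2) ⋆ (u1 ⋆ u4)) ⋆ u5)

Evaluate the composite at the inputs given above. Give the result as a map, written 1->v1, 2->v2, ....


(u3 ⋆ u2) = 1->4, 2->4, 3->4, 4->4
(u1 ⋆ u4) = 1->2, 2->2, 3->1, 4->2
((u3 ⋆ u2) ⋆ (u1 ⋆ u4)) = 1->4, 2->4, 3->4, 4->4
(((u3 ⋆ u2) ⋆ (u1 ⋆ u4)) ⋆ u5) = 1->4, 2->4, 3->4, 4->4

1->4, 2->4, 3->4, 4->4


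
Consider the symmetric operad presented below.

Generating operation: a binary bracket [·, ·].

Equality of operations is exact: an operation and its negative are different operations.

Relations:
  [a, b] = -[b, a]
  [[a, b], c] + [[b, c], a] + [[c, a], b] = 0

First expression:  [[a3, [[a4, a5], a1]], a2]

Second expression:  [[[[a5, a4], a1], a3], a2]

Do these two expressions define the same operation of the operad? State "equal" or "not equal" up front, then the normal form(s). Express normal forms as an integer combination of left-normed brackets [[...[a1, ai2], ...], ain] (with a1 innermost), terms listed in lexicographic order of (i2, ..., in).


In normal form, the first expression is [[[[a1, a4], a5], a3], a2] - [[[[a1, a5], a4], a3], a2]
In normal form, the second expression is [[[[a1, a4], a5], a3], a2] - [[[[a1, a5], a4], a3], a2]
One common form — equal.

equal; both compose to [[[[a1, a4], a5], a3], a2] - [[[[a1, a5], a4], a3], a2]


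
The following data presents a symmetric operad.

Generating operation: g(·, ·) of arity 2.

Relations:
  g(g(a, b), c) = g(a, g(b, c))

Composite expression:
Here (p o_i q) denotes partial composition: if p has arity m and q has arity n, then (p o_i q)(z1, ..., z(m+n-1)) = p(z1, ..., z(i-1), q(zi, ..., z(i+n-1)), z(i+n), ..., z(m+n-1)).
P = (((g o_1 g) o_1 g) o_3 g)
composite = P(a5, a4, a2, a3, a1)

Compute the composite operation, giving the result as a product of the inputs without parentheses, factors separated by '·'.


Key point: g is associative — brackets drop, the a-order remains.
g(a5, a4) reduces to a5 · a4
g(a2, a3) reduces to a2 · a3
g(g(a5, a4), g(a2, a3)) reduces to a5 · a4 · a2 · a3
g(g(g(a5, a4), g(a2, a3)), a1) reduces to a5 · a4 · a2 · a3 · a1

a5 · a4 · a2 · a3 · a1


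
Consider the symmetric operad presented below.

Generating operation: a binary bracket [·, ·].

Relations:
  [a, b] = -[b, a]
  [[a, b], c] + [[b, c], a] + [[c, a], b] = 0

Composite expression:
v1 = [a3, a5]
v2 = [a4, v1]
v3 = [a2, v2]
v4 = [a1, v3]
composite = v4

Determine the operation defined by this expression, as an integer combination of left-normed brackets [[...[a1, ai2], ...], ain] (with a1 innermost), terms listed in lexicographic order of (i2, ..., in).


-[[[[a1, a2], a3], a5], a4] + [[[[a1, a2], a4], a3], a5] - [[[[a1, a2], a4], a5], a3] + [[[[a1, a2], a5], a3], a4] + [[[[a1, a3], a5], a4], a2] - [[[[a1, a4], a3], a5], a2] + [[[[a1, a4], a5], a3], a2] - [[[[a1, a5], a3], a4], a2]

A multilinear Lie element is pinned by a1-initial words (a1 innermost).
Composite bracket: [a1, [a2, [a4, [a3, a5]]]]
Full expansion: 16 signed words from ab - ba (2^4 = 16).
Only words starting with a1 matter:
  a1a2a3a5a4 (sign -1) contributes -[[[[a1, a2], a3], a5], a4]
  a1a2a4a3a5 (sign +1) contributes +[[[[a1, a2], a4], a3], a5]
  a1a2a4a5a3 (sign -1) contributes -[[[[a1, a2], a4], a5], a3]
  a1a2a5a3a4 (sign +1) contributes +[[[[a1, a2], a5], a3], a4]
  a1a3a5a4a2 (sign +1) contributes +[[[[a1, a3], a5], a4], a2]
  a1a4a3a5a2 (sign -1) contributes -[[[[a1, a4], a3], a5], a2]
  a1a4a5a3a2 (sign +1) contributes +[[[[a1, a4], a5], a3], a2]
  a1a5a3a4a2 (sign -1) contributes -[[[[a1, a5], a3], a4], a2]


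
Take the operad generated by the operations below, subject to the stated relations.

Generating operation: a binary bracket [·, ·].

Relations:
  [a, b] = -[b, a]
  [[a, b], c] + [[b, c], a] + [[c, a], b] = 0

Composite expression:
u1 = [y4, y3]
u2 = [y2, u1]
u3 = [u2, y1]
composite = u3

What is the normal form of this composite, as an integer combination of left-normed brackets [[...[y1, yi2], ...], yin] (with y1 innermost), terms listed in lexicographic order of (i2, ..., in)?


[[[y1, y2], y3], y4] - [[[y1, y2], y4], y3] - [[[y1, y3], y4], y2] + [[[y1, y4], y3], y2]

Antisymmetry and Jacobi reduce to y1-anchored left-normed brackets.
Composite bracket: [[y2, [y4, y3]], y1]
Applying ab - ba throughout gives 8 signed words (2^3 = 8).
The y1-initial words carry the normal form:
  y1y2y3y4 (sign +1) contributes +[[[y1, y2], y3], y4]
  y1y2y4y3 (sign -1) contributes -[[[y1, y2], y4], y3]
  y1y3y4y2 (sign -1) contributes -[[[y1, y3], y4], y2]
  y1y4y3y2 (sign +1) contributes +[[[y1, y4], y3], y2]


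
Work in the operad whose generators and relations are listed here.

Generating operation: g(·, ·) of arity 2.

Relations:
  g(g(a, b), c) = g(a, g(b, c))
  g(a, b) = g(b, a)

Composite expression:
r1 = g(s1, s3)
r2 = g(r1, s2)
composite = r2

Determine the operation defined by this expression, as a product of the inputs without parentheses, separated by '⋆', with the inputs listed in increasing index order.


s1 ⋆ s2 ⋆ s3

With g associative and commutative, the s-input set is all that matters.
g(s1, s3) spells out as s1 ⋆ s3
g(g(s1, s3), s2) spells out as s1 ⋆ s3 ⋆ s2
commutativity sorts the factors: s1 ⋆ s2 ⋆ s3


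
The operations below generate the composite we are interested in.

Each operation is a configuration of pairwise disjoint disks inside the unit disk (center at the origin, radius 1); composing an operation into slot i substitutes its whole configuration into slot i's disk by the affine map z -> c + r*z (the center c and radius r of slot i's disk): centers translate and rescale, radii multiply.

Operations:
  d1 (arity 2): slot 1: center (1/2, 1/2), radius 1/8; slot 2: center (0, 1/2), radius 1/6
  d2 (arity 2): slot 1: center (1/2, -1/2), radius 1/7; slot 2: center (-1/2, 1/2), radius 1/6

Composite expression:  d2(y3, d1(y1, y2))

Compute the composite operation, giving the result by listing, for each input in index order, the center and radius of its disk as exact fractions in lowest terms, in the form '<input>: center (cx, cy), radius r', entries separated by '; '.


Nesting under d2 composes maps z -> c + r*z down each y-path.
for y3, the 1-step affine chain lands on center (1/2, -1/2), radius 1/7
for y1, the 2-step affine chain lands on center (-5/12, 7/12), radius 1/48
for y2, the 2-step affine chain lands on center (-1/2, 7/12), radius 1/36

y1: center (-5/12, 7/12), radius 1/48; y2: center (-1/2, 7/12), radius 1/36; y3: center (1/2, -1/2), radius 1/7


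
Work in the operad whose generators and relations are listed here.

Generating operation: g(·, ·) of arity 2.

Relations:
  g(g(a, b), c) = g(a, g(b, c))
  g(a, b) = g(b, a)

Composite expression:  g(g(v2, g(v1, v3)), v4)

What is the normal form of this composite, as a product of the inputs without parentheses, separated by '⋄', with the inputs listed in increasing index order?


v1 ⋄ v2 ⋄ v3 ⋄ v4


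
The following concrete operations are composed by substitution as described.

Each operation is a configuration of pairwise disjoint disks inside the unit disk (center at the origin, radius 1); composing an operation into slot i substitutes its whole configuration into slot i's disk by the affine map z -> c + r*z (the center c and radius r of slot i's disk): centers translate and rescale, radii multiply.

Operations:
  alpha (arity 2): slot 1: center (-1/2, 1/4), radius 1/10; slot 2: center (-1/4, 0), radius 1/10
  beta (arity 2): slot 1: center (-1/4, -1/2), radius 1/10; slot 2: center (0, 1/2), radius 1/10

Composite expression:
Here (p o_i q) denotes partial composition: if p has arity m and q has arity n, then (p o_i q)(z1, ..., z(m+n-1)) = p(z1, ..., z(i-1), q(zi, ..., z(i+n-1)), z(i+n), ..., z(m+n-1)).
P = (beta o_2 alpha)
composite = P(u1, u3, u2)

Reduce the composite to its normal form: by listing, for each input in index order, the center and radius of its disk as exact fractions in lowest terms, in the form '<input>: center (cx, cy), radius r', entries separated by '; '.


u1: center (-1/4, -1/2), radius 1/10; u2: center (-1/40, 1/2), radius 1/100; u3: center (-1/20, 21/40), radius 1/100

Follow each u-input down from beta: c' goes to c + r*c', radius to r*r'.
input u1: composing its 1 substitution step yields center (-1/4, -1/2), radius 1/10
input u3: composing its 2 substitution steps yields center (-1/20, 21/40), radius 1/100
input u2: composing its 2 substitution steps yields center (-1/40, 1/2), radius 1/100


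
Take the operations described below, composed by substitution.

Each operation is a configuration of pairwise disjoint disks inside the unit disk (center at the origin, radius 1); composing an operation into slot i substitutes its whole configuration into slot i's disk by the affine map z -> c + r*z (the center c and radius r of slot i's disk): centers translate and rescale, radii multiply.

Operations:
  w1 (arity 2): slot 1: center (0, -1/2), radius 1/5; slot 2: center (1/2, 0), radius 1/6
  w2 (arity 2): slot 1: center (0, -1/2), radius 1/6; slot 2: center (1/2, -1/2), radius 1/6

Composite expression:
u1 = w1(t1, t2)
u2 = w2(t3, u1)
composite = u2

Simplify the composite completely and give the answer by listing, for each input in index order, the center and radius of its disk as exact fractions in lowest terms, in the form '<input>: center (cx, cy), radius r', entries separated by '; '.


t1: center (1/2, -7/12), radius 1/30; t2: center (7/12, -1/2), radius 1/36; t3: center (0, -1/2), radius 1/6

Nesting under w2 composes maps z -> c + r*z down each t-path.
tracing t3 down its 1-map path: center (0, -1/2), radius 1/6
tracing t1 down its 2-map path: center (1/2, -7/12), radius 1/30
tracing t2 down its 2-map path: center (7/12, -1/2), radius 1/36


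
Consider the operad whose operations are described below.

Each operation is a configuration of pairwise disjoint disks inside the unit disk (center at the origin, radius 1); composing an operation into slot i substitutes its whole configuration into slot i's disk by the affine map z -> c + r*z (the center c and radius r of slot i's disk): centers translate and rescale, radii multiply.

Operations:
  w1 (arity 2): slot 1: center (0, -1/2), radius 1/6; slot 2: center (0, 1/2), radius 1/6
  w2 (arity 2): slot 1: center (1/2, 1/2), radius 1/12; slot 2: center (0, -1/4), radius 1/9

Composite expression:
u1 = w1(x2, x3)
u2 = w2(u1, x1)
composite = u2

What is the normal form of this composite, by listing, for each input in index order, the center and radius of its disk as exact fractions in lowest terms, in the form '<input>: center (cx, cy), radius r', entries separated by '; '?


x1: center (0, -1/4), radius 1/9; x2: center (1/2, 11/24), radius 1/72; x3: center (1/2, 13/24), radius 1/72

Affine substitution under w2: radii multiply and x-centers shift.
input x2: composing its 2 substitution steps yields center (1/2, 11/24), radius 1/72
input x3: composing its 2 substitution steps yields center (1/2, 13/24), radius 1/72
input x1: composing its 1 substitution step yields center (0, -1/4), radius 1/9


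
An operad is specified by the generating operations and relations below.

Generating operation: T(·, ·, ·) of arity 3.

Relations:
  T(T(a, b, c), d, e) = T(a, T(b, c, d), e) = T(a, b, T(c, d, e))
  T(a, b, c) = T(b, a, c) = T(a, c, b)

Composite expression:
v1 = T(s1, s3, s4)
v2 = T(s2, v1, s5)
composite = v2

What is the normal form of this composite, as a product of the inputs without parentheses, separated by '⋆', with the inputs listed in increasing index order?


s1 ⋆ s2 ⋆ s3 ⋆ s4 ⋆ s5

Key point: T commutes, so take the s-inputs in any fixed order.
T(s1, s3, s4) linearizes to s1 ⋆ s3 ⋆ s4
T(s2, T(s1, s3, s4), s5) linearizes to s2 ⋆ s1 ⋆ s3 ⋆ s4 ⋆ s5
the factors in increasing index order: s1 ⋆ s2 ⋆ s3 ⋆ s4 ⋆ s5


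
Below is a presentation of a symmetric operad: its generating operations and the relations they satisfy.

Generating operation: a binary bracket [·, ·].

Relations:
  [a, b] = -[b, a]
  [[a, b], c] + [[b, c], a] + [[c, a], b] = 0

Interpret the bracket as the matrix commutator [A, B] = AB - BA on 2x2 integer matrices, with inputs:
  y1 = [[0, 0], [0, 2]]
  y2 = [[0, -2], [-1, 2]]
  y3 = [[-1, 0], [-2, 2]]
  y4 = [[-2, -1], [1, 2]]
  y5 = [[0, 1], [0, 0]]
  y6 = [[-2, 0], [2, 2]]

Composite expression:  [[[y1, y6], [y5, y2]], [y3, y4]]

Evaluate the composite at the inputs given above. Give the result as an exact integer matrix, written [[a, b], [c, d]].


[[24, -48], [208, -24]]


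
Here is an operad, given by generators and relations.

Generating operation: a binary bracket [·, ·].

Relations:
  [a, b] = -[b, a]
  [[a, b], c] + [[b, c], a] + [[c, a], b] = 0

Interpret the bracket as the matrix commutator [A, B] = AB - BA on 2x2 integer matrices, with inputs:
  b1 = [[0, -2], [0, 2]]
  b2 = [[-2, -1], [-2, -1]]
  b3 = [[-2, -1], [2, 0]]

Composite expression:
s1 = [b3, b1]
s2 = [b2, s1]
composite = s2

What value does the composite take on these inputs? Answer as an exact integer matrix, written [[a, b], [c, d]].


[[8, 6], [-20, -8]]

[b3, b1] = [[4, 2], [-4, -4]]
[b2, [b3, b1]] = [[8, 6], [-20, -8]]


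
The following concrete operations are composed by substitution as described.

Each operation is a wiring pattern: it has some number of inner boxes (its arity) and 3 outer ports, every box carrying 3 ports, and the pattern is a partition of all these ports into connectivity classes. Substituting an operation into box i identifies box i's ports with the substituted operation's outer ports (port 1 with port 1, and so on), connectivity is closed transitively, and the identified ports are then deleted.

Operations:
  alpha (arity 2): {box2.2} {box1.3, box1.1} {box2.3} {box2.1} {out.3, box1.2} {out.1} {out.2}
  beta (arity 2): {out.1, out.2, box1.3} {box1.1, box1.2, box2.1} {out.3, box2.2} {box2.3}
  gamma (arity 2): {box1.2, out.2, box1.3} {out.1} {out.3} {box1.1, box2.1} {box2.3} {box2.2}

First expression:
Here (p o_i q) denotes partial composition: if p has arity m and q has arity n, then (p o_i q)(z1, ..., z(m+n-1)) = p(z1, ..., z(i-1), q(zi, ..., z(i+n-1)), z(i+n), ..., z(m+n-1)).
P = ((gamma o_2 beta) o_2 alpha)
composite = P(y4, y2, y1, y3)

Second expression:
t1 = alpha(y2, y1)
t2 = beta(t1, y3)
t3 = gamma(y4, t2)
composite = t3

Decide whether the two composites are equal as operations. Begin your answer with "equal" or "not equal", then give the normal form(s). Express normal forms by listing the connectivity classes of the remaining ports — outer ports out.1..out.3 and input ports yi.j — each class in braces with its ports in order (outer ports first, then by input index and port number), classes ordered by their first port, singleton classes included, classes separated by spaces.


equal; both compose to {out.1} {out.2, y4.2, y4.3} {out.3} {y1.1} {y1.2} {y1.3} {y2.1, y2.3} {y2.2, y4.1} {y3.1} {y3.2} {y3.3}

Reducing the first expression gives {out.1} {out.2, y4.2, y4.3} {out.3} {y1.1} {y1.2} {y1.3} {y2.1, y2.3} {y2.2, y4.1} {y3.1} {y3.2} {y3.3}
Reducing the second expression gives {out.1} {out.2, y4.2, y4.3} {out.3} {y1.1} {y1.2} {y1.3} {y2.1, y2.3} {y2.2, y4.1} {y3.1} {y3.2} {y3.3}
Same normal form: equal.


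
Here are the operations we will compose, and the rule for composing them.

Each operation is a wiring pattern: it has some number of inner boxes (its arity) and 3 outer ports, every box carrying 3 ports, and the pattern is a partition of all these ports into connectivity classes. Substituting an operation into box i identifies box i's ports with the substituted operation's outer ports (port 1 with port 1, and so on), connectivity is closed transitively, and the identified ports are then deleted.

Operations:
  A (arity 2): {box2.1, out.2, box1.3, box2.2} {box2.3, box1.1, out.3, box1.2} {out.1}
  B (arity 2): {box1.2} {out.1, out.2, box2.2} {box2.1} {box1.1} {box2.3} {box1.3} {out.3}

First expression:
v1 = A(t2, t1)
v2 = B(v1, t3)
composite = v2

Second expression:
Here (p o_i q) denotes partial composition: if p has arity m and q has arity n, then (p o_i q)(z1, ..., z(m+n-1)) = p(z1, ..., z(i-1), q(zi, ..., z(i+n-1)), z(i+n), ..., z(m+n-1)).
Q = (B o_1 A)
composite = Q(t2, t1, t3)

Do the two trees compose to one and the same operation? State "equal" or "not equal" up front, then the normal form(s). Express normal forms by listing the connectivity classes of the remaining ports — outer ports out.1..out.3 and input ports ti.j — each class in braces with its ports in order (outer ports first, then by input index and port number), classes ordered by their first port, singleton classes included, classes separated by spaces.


equal: each reduces to {out.1, out.2, t3.2} {out.3} {t1.1, t1.2, t2.3} {t1.3, t2.1, t2.2} {t3.1} {t3.3}

The first composite normalizes to {out.1, out.2, t3.2} {out.3} {t1.1, t1.2, t2.3} {t1.3, t2.1, t2.2} {t3.1} {t3.3}
The second composite normalizes to {out.1, out.2, t3.2} {out.3} {t1.1, t1.2, t2.3} {t1.3, t2.1, t2.2} {t3.1} {t3.3}
The normal forms match — equal.


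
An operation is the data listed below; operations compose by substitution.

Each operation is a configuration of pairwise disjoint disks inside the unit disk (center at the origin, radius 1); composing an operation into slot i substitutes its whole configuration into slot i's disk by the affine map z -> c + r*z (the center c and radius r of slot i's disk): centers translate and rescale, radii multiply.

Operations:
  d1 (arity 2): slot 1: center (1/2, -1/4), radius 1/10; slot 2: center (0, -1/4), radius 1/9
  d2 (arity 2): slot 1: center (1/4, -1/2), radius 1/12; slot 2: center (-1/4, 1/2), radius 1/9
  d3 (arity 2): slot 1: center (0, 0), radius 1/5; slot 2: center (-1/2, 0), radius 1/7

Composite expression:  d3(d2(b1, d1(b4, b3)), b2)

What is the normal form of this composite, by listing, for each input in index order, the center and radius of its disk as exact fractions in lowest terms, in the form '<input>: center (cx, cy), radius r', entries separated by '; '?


b1: center (1/20, -1/10), radius 1/60; b2: center (-1/2, 0), radius 1/7; b3: center (-1/20, 17/180), radius 1/405; b4: center (-7/180, 17/180), radius 1/450

Nesting under d3 composes maps z -> c + r*z down each b-path.
b1: after 2 affine steps, its disk has center (1/20, -1/10), radius 1/60
b4: after 3 affine steps, its disk has center (-7/180, 17/180), radius 1/450
b3: after 3 affine steps, its disk has center (-1/20, 17/180), radius 1/405
b2: after 1 affine step, its disk has center (-1/2, 0), radius 1/7


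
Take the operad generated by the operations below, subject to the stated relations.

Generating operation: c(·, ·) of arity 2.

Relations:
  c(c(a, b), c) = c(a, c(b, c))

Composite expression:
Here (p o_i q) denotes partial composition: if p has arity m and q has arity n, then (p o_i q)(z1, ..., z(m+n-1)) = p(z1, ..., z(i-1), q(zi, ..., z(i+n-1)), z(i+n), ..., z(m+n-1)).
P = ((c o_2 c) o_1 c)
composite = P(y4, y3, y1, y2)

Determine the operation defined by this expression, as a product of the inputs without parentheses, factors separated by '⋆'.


y4 ⋆ y3 ⋆ y1 ⋆ y2

All parenthesizations of c agree; list the y-inputs left to right.
c(y4, y3) unparenthesizes to y4 ⋆ y3
c(y1, y2) unparenthesizes to y1 ⋆ y2
c(c(y4, y3), c(y1, y2)) unparenthesizes to y4 ⋆ y3 ⋆ y1 ⋆ y2


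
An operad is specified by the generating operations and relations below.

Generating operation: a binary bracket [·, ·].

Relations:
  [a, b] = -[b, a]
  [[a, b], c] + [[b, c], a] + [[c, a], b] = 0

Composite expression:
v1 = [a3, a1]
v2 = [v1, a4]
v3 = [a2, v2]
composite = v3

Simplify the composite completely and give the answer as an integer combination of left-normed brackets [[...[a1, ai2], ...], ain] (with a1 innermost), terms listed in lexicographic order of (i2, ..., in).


[[[a1, a3], a4], a2]

Left-normed coefficients sit on the a1-initial expansion words.
Composite bracket: [a2, [[a3, a1], a4]]
Expanding via [a, b] = ab - ba: 8 signed words (2^3 = 8).
Keep just the words that open with a1:
  a1a3a4a2 appears with sign +1, giving the term +[[[a1, a3], a4], a2]


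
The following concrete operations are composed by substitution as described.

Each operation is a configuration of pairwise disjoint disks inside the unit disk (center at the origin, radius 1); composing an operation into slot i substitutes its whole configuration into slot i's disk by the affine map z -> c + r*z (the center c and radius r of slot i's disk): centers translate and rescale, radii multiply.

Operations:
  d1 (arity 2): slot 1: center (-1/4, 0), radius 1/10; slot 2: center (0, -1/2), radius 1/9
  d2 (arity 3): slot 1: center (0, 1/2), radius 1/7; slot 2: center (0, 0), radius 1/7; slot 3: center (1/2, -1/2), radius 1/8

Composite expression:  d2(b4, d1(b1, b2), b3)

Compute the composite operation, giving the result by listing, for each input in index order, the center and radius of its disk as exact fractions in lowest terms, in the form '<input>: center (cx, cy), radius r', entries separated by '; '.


Each b-disk chains the slot maps above it in d2; radii multiply.
input b4: applying the 1 nested substitution gives center (0, 1/2), radius 1/7
input b1: applying the 2 nested substitutions gives center (-1/28, 0), radius 1/70
input b2: applying the 2 nested substitutions gives center (0, -1/14), radius 1/63
input b3: applying the 1 nested substitution gives center (1/2, -1/2), radius 1/8

b1: center (-1/28, 0), radius 1/70; b2: center (0, -1/14), radius 1/63; b3: center (1/2, -1/2), radius 1/8; b4: center (0, 1/2), radius 1/7


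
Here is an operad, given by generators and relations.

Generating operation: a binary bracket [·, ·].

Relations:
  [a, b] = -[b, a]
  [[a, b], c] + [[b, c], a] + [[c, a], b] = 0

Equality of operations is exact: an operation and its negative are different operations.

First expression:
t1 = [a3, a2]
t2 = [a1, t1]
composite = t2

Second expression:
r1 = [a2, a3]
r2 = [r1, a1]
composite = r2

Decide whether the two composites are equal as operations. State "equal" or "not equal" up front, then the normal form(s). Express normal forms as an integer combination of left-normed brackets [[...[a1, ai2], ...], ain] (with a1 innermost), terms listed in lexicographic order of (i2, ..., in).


equal; the common form is -[[a1, a2], a3] + [[a1, a3], a2]

Normal form of the first expression: -[[a1, a2], a3] + [[a1, a3], a2]
Normal form of the second expression: -[[a1, a2], a3] + [[a1, a3], a2]
Both agree, so they are equal.


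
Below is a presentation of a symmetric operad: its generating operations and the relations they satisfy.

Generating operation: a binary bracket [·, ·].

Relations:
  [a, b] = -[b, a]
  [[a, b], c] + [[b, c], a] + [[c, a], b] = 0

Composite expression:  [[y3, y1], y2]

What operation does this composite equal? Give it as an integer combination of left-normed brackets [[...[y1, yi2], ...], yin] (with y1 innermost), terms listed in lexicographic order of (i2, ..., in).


-[[y1, y3], y2]

Skip Jacobi rewriting: expand, keep y1-initial words, read off terms.
Composite bracket: [[y3, y1], y2]
Applying ab - ba throughout gives 4 signed words (2^2 = 4).
Only words starting with y1 matter:
  sign of y1y3y2 is -1, so it contributes -[[y1, y3], y2]


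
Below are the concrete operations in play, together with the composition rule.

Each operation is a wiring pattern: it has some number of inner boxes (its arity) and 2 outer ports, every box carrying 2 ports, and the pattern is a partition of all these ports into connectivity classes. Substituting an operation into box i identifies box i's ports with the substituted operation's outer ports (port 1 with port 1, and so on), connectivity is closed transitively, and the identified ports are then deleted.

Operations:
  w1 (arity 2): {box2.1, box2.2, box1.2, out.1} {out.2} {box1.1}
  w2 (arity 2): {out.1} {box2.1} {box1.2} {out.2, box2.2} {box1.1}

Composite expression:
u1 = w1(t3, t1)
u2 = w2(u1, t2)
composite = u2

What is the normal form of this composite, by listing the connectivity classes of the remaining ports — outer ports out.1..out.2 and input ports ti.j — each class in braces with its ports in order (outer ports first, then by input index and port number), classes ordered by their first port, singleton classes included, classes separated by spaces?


{out.1} {out.2, t2.2} {t1.1, t1.2, t3.2} {t2.1} {t3.1}

Substituting into w2 glues patterns; closure does the rest.
through w1, on inputs (t3, t1): {out.1, t1.1, t1.2, t3.2} {out.2} {t3.1} (out.j = stage outer ports)
through w2, on inputs (t3, t1, t2): {out.1} {out.2, t2.2} {t1.1, t1.2, t3.2} {t2.1} {t3.1} (out.j = stage outer ports)


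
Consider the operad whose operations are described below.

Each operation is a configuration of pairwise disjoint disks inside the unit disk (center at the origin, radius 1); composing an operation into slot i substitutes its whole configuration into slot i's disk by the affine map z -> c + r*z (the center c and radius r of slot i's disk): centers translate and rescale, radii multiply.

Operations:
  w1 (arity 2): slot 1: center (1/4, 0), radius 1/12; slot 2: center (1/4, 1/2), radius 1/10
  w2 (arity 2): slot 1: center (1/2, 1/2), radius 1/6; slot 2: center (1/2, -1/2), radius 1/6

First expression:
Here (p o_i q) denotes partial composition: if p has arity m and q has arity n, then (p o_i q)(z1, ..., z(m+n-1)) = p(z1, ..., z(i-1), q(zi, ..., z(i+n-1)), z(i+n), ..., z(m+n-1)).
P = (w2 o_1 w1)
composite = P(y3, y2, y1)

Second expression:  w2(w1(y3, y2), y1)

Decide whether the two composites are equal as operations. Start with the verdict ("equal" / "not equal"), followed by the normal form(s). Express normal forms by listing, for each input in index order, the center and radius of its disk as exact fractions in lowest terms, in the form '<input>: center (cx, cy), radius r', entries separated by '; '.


equal; both compose to y1: center (1/2, -1/2), radius 1/6; y2: center (13/24, 7/12), radius 1/60; y3: center (13/24, 1/2), radius 1/72

In normal form, the first expression is y1: center (1/2, -1/2), radius 1/6; y2: center (13/24, 7/12), radius 1/60; y3: center (13/24, 1/2), radius 1/72
In normal form, the second expression is y1: center (1/2, -1/2), radius 1/6; y2: center (13/24, 7/12), radius 1/60; y3: center (13/24, 1/2), radius 1/72
Same normal form: equal.


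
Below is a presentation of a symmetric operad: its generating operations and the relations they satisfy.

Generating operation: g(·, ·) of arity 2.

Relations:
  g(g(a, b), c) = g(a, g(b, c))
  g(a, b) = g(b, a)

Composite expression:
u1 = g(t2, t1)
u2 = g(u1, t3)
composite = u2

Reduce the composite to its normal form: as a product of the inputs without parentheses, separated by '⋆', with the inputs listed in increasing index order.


t1 ⋆ t2 ⋆ t3


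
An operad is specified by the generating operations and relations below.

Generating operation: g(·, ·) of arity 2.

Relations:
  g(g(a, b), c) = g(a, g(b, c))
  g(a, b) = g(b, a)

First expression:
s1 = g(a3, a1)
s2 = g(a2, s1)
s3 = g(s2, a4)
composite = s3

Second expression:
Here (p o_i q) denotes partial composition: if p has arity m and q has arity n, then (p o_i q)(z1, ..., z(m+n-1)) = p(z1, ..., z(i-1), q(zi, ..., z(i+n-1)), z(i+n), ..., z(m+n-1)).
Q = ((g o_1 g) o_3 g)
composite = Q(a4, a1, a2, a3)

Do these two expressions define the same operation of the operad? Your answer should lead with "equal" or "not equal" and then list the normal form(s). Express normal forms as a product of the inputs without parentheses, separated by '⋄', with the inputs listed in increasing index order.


equal: each reduces to a1 ⋄ a2 ⋄ a3 ⋄ a4

The first expression, normalized: a1 ⋄ a2 ⋄ a3 ⋄ a4
The second expression, normalized: a1 ⋄ a2 ⋄ a3 ⋄ a4
One common form — equal.


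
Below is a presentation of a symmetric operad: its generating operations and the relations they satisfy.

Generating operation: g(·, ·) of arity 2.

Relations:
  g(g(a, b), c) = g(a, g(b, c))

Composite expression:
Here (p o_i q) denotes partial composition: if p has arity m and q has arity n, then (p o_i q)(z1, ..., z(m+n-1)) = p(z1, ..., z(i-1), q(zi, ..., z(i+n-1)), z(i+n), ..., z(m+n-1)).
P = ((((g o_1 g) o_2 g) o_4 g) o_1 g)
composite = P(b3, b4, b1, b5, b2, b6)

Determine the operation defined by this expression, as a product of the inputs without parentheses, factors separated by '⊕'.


Key point: g is associative — brackets drop, the b-order remains.
g(b3, b4) reduces to b3 ⊕ b4
g(b1, b5) reduces to b1 ⊕ b5
g(g(b3, b4), g(b1, b5)) reduces to b3 ⊕ b4 ⊕ b1 ⊕ b5
g(b2, b6) reduces to b2 ⊕ b6
g(g(g(b3, b4), g(b1, b5)), g(b2, b6)) reduces to b3 ⊕ b4 ⊕ b1 ⊕ b5 ⊕ b2 ⊕ b6

b3 ⊕ b4 ⊕ b1 ⊕ b5 ⊕ b2 ⊕ b6
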